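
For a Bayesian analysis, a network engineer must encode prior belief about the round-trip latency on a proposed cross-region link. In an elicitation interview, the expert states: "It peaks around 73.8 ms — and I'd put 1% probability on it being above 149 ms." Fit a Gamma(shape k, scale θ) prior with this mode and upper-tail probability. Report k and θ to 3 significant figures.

k ≈ 10.9, θ ≈ 7.43

Gamma(k,θ) with k>1 has mode (k−1)θ, so θ = 73.8/(k−1).
Need P(X < 149) = 0.99 with θ tied to k this way. Start at k = 2, θ = 73.8: P(X<149) ≈ 0.599.
Too low — raise k to concentrate. Iterating converges to k ≈ 10.9.
Then θ = 73.8/(10.9−1) ≈ 7.43.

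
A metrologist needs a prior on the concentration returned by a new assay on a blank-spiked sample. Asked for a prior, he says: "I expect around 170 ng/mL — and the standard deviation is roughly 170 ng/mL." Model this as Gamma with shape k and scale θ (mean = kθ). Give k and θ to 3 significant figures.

k ≈ 1, θ ≈ 170

For Gamma(k, scale θ): mean = kθ, variance = kθ², so CV = 1/√k.
CV = SD/mean = 170/170 = 1, hence k = 1/CV² = 1.
Then θ = mean/k = 170/1 = 170.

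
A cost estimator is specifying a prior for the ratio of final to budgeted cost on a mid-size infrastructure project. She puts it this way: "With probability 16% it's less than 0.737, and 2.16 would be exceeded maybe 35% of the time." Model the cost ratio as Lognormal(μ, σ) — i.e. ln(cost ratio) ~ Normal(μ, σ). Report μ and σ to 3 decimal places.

If T ~ Lognormal(μ,σ) then ln T ~ Normal(μ,σ), so the p-quantile of ln T is μ + z_p·σ.
ln(0.737) = -0.3052 and ln(2.16) = 0.7701; z_{0.16} = -0.9945, z_{0.65} = 0.3853.
σ = (0.7701 − -0.3052)/(0.3853 − (-0.9945)) = 0.779.
μ = -0.3052 − (-0.9945)·0.779 = 0.470.

μ ≈ 0.470, σ ≈ 0.779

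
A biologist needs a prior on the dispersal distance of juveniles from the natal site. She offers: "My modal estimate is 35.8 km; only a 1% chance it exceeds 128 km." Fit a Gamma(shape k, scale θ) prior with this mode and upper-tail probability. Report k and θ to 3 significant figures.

Gamma(k,θ) with k>1 has mode (k−1)θ, so θ = 35.8/(k−1).
Need P(X < 128) = 0.99 with θ tied to k this way. Start at k = 2, θ = 35.8: P(X<128) ≈ 0.872.
Too low — raise k to concentrate. Iterating converges to k ≈ 3.65.
Then θ = 35.8/(3.65−1) ≈ 13.5.

k ≈ 3.65, θ ≈ 13.5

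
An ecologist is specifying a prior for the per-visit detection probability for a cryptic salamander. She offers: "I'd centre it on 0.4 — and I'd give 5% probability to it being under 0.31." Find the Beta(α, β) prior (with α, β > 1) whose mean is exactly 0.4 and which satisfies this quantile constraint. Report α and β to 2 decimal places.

α ≈ 30.67, β ≈ 46.00

With mean 0.4 fixed, write α = 0.4s, β = 0.6s where s = α+β.
Need P(θ < 0.31) = 0.05 under Beta(0.4s, 0.6s). Normal approximation: (q−m)/√(m(1−m)/s) ≈ z_{0.05} = -1.64, so s ≈ 0.4·0.6·(-1.64)²/(0.31−0.4)² = 80.2.
At s = 80.2: P(θ<0.31) ≈ 0.046. Adjusting to match 0.05 gives s ≈ 76.66.
So α = 0.4·76.66 ≈ 30.67, β = 0.6·76.66 ≈ 46.00.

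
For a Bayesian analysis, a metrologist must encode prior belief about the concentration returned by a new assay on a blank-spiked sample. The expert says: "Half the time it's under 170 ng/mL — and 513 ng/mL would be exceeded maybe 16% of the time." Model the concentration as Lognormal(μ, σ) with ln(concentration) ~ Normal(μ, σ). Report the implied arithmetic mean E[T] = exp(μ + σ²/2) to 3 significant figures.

E[T] ≈ 315 ng/mL

If T ~ Lognormal(μ,σ) then ln T ~ Normal(μ,σ), so the p-quantile of ln T is μ + z_p·σ.
ln(170) = 5.136 and ln(513) = 6.24; z_{0.5} = 0, z_{0.84} = 0.9945.
σ = (6.24 − 5.136)/(0.9945 − (0)) = 1.111.
μ = 5.136 − (0)·1.111 = 5.136.
E[T] = exp(μ + σ²/2) = exp(5.136 + 0.6168) = 315 ng/mL.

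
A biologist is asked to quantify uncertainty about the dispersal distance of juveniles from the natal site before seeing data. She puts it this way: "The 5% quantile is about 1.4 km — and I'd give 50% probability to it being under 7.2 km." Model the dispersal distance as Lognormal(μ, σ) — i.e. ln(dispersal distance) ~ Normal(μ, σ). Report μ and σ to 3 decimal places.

If T ~ Lognormal(μ,σ) then ln T ~ Normal(μ,σ), so the p-quantile of ln T is μ + z_p·σ.
ln(1.4) = 0.3365 and ln(7.2) = 1.974; z_{0.05} = -1.645, z_{0.5} = 0.
σ = (1.974 − 0.3365)/(0 − (-1.645)) = 0.996.
μ = 0.3365 − (-1.645)·0.996 = 1.974.

μ ≈ 1.974, σ ≈ 0.996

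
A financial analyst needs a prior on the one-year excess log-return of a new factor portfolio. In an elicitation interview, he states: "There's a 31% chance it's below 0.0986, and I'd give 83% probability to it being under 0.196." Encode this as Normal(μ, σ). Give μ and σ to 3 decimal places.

μ = 0.132, σ = 0.067

For Normal(μ,σ), the p-quantile is μ + z_p·σ. Here z_{0.31} = -0.4959, z_{0.83} = 0.9542.
So 0.0986 = μ − 0.4959σ and 0.196 = μ + 0.9542σ.
Subtracting: σ = (0.196 − 0.0986)/(0.9542 − (-0.4959)) = 0.067.
Then μ = 0.0986 − (-0.4959)·0.067 = 0.132.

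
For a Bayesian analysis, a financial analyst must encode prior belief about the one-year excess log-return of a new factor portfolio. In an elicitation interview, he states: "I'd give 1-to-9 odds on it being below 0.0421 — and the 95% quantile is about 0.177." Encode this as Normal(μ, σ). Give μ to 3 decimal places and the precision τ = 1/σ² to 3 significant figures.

μ = 0.101, τ = 471

The p-quantile of Normal(μ,σ) is μ + z_p·σ, with z_{0.1} = -1.282 and z_{0.95} = 1.645.
Eliminate σ: μ = (z₂·x₁ − z₁·x₂)/(z₂ − z₁) = (1.645·0.0421 − (-1.282)·0.177)/2.926 = 0.101.
Then σ = (x₂ − x₁)/(z₂ − z₁) = (0.177 − 0.0421)/2.926 = 0.046.
Precision τ = 1/σ² = 1/0.0461² = 471.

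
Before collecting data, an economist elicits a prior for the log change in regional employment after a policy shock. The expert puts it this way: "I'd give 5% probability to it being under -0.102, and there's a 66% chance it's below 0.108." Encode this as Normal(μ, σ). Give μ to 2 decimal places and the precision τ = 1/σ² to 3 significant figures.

μ = 0.07, τ = 96

The p-quantile of Normal(μ,σ) is μ + z_p·σ, with z_{0.05} = -1.645 and z_{0.66} = 0.4125.
Eliminate σ: μ = (z₂·x₁ − z₁·x₂)/(z₂ − z₁) = (0.4125·-0.102 − (-1.645)·0.108)/2.057 = 0.07.
Then σ = (x₂ − x₁)/(z₂ − z₁) = (0.108 − -0.102)/2.057 = 0.10.
Precision τ = 1/σ² = 1/0.1021² = 96.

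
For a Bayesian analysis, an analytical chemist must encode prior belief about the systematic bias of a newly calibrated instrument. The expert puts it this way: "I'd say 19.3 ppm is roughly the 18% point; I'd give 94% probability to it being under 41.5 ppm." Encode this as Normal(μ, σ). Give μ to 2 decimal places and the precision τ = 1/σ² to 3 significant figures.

The p-quantile of Normal(μ,σ) is μ + z_p·σ, with z_{0.18} = -0.9154 and z_{0.94} = 1.555.
Eliminate σ: μ = (z₂·x₁ − z₁·x₂)/(z₂ − z₁) = (1.555·19.3 − (-0.9154)·41.5)/2.47 = 27.53.
Then σ = (x₂ − x₁)/(z₂ − z₁) = (41.5 − 19.3)/2.47 = 8.99.
Precision τ = 1/σ² = 1/8.987² = 0.0124.

μ = 27.53, τ = 0.0124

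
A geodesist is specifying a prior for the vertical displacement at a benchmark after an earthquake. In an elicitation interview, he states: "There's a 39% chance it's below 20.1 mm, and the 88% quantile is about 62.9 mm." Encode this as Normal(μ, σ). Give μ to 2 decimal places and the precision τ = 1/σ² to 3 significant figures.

The p-quantile of Normal(μ,σ) is μ + z_p·σ, with z_{0.39} = -0.2793 and z_{0.88} = 1.175.
Eliminate σ: μ = (z₂·x₁ − z₁·x₂)/(z₂ − z₁) = (1.175·20.1 − (-0.2793)·62.9)/1.454 = 28.32.
Then σ = (x₂ − x₁)/(z₂ − z₁) = (62.9 − 20.1)/1.454 = 29.43.
Precision τ = 1/σ² = 1/29.43² = 0.00115.

μ = 28.32, τ = 0.00115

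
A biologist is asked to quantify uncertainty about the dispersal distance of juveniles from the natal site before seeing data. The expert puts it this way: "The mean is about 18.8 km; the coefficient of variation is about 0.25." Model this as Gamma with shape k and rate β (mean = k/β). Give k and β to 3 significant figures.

k ≈ 16, β ≈ 0.851

For Gamma(k, rate β): mean = k/β, variance = k/β², so CV = 1/√k.
CV = 0.25, hence k = 1/CV² = 16.
Then β = k/mean = 16/18.8 = 0.851.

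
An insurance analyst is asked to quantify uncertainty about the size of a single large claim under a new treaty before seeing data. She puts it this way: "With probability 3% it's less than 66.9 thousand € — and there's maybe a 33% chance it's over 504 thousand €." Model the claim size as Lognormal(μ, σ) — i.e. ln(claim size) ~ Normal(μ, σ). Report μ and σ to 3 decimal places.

μ ≈ 5.840, σ ≈ 0.870

If T ~ Lognormal(μ,σ) then ln T ~ Normal(μ,σ), so the p-quantile of ln T is μ + z_p·σ.
ln(66.9) = 4.203 and ln(504) = 6.223; z_{0.03} = -1.881, z_{0.67} = 0.4399.
σ = (6.223 − 4.203)/(0.4399 − (-1.881)) = 0.870.
μ = 4.203 − (-1.881)·0.870 = 5.840.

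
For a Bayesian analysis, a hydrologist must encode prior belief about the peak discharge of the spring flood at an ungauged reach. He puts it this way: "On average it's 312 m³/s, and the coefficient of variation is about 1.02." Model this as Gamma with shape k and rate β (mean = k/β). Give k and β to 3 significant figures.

For Gamma(k, rate β): mean = k/β, variance = k/β², so CV = 1/√k.
CV = 1.02, hence k = 1/CV² = 0.961.
Then β = k/mean = 0.961/312 = 0.00308.

k ≈ 0.961, β ≈ 0.00308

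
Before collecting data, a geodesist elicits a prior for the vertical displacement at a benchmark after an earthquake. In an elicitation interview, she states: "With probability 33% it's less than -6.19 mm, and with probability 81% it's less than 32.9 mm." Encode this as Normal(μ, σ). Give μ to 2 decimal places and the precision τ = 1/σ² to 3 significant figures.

The p-quantile of Normal(μ,σ) is μ + z_p·σ, with z_{0.33} = -0.4399 and z_{0.81} = 0.8779.
Eliminate σ: μ = (z₂·x₁ − z₁·x₂)/(z₂ − z₁) = (0.8779·-6.19 − (-0.4399)·32.9)/1.318 = 6.86.
Then σ = (x₂ − x₁)/(z₂ − z₁) = (32.9 − -6.19)/1.318 = 29.66.
Precision τ = 1/σ² = 1/29.66² = 0.00114.

μ = 6.86, τ = 0.00114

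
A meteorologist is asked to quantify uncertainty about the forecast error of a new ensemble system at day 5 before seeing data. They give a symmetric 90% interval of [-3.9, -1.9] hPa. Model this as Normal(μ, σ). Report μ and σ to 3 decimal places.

μ = -2.900, σ = 0.608

A symmetric 90% interval runs μ ± z·σ with z = 1.645.
Half-width = 1, so σ = 1/1.645 = 0.608.
μ is the interval midpoint, -2.900.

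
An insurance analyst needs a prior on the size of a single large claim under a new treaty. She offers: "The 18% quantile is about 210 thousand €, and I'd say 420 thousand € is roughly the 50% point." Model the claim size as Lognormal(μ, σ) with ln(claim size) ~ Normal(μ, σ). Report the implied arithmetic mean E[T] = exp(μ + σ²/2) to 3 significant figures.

E[T] ≈ 559 thousand €

If T ~ Lognormal(μ,σ) then ln T ~ Normal(μ,σ), so the p-quantile of ln T is μ + z_p·σ.
ln(210) = 5.347 and ln(420) = 6.04; z_{0.18} = -0.9154, z_{0.5} = 0.
σ = (6.04 − 5.347)/(0 − (-0.9154)) = 0.757.
μ = 5.347 − (-0.9154)·0.757 = 6.040.
E[T] = exp(μ + σ²/2) = exp(6.040 + 0.2867) = 559 thousand €.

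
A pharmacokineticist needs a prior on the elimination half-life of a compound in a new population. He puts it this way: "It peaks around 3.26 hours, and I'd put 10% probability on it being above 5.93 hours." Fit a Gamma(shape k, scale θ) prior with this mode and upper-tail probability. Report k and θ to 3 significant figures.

Gamma(k,θ) with k>1 has mode (k−1)θ, so θ = 3.26/(k−1).
Need P(X < 5.93) = 0.9 with θ tied to k this way. Start at k = 2, θ = 3.26: P(X<5.93) ≈ 0.543.
Too low — raise k to concentrate. Iterating converges to k ≈ 6.32.
Then θ = 3.26/(6.32−1) ≈ 0.612.

k ≈ 6.32, θ ≈ 0.612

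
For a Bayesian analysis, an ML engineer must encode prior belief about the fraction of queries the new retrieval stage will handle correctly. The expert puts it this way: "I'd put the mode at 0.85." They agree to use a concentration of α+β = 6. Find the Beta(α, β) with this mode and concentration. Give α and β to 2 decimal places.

α = 4.40, β = 1.60

For α,β > 1 the Beta mode is (α−1)/(α+β−2). With α+β = 6, the mode is (α−1)/4.
Set (α−1)/4 = 0.85 → α = 1 + 0.85·4 = 4.40.
β = 6 − α = 1.60.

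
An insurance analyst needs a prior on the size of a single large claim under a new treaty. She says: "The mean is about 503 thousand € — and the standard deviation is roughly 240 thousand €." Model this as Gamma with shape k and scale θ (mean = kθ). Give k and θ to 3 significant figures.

For Gamma(k, scale θ): mean = kθ, variance = kθ², so CV = 1/√k.
CV = SD/mean = 240/503 = 0.4771, hence k = 1/CV² = 4.39.
Then θ = mean/k = 503/4.39 = 115.

k ≈ 4.39, θ ≈ 115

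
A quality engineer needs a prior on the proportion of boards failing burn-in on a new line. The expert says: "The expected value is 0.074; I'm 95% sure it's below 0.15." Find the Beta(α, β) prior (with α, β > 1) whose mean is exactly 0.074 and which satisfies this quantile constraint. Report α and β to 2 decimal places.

α ≈ 3.06, β ≈ 38.26

With mean 0.074 fixed, write α = 0.074s, β = 0.926s where s = α+β.
Need P(θ < 0.15) = 0.95 under Beta(0.074s, 0.926s). Normal approximation: (q−m)/√(m(1−m)/s) ≈ z_{0.95} = 1.64, so s ≈ 0.074·0.926·(1.64)²/(0.15−0.074)² = 32.1.
At s = 32.1: P(θ<0.15) ≈ 0.932. Adjusting to match 0.95 gives s ≈ 41.32.
So α = 0.074·41.32 ≈ 3.06, β = 0.926·41.32 ≈ 38.26.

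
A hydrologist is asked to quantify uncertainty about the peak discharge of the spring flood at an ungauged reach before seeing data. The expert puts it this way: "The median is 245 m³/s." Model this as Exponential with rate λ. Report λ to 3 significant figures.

λ ≈ 0.00283

Exponential median = ln 2 / λ, so λ = ln 2 / 245.0 = 0.00283.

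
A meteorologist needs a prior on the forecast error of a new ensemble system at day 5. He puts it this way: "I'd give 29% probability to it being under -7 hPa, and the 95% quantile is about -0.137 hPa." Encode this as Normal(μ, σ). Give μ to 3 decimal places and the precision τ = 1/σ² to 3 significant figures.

For Normal(μ,σ), the p-quantile is μ + z_p·σ. Here z_{0.29} = -0.5534, z_{0.95} = 1.645.
So -7 = μ − 0.5534σ and -0.137 = μ + 1.645σ.
Subtracting: σ = (-0.137 − -7)/(1.645 − (-0.5534)) = 3.122.
Then μ = -7 − (-0.5534)·3.122 = -5.272.
Precision τ = 1/σ² = 1/3.122² = 0.103.

μ = -5.272, τ = 0.103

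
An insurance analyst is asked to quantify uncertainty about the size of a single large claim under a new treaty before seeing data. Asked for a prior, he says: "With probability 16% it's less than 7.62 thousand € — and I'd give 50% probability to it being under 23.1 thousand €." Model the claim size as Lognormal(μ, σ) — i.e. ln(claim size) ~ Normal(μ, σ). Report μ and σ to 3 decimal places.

μ ≈ 3.140, σ ≈ 1.115

If T ~ Lognormal(μ,σ) then ln T ~ Normal(μ,σ), so the p-quantile of ln T is μ + z_p·σ.
ln(7.62) = 2.031 and ln(23.1) = 3.14; z_{0.16} = -0.9945, z_{0.5} = 0.
σ = (3.14 − 2.031)/(0 − (-0.9945)) = 1.115.
μ = 2.031 − (-0.9945)·1.115 = 3.140.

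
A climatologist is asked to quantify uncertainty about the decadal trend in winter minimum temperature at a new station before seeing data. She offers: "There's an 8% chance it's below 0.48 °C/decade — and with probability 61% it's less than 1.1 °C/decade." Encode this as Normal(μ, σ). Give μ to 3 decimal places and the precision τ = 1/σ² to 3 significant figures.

The p-quantile of Normal(μ,σ) is μ + z_p·σ, with z_{0.08} = -1.405 and z_{0.61} = 0.2793.
Eliminate σ: μ = (z₂·x₁ − z₁·x₂)/(z₂ − z₁) = (0.2793·0.48 − (-1.405)·1.1)/1.684 = 0.997.
Then σ = (x₂ − x₁)/(z₂ − z₁) = (1.1 − 0.48)/1.684 = 0.368.
Precision τ = 1/σ² = 1/0.3681² = 7.38.

μ = 0.997, τ = 7.38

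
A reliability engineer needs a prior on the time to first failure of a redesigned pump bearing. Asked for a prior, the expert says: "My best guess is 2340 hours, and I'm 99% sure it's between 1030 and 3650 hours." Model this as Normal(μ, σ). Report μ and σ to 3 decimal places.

A symmetric 99% interval runs μ ± z·σ with z = 2.576.
Half-width = 1310, so σ = 1310/2.576 = 508.574.
μ is the stated best guess, 2340.000.

μ = 2340.000, σ = 508.574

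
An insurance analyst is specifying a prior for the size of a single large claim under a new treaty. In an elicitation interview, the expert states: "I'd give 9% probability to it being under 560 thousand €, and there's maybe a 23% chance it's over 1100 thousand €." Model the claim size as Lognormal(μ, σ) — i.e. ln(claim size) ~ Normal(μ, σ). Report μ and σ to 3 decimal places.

μ ≈ 6.763, σ ≈ 0.325

If T ~ Lognormal(μ,σ) then ln T ~ Normal(μ,σ), so the p-quantile of ln T is μ + z_p·σ.
ln(560) = 6.328 and ln(1100) = 7.003; z_{0.09} = -1.341, z_{0.77} = 0.7388.
σ = (7.003 − 6.328)/(0.7388 − (-1.341)) = 0.325.
μ = 6.328 − (-1.341)·0.325 = 6.763.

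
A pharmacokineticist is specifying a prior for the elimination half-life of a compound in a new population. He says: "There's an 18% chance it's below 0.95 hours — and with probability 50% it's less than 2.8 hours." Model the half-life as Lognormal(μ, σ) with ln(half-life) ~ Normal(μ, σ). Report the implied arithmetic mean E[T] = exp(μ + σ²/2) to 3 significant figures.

E[T] ≈ 5.62 hours

If T ~ Lognormal(μ,σ) then ln T ~ Normal(μ,σ), so the p-quantile of ln T is μ + z_p·σ.
ln(0.95) = -0.05129 and ln(2.8) = 1.03; z_{0.18} = -0.9154, z_{0.5} = 0.
σ = (1.03 − -0.05129)/(0 − (-0.9154)) = 1.181.
μ = -0.05129 − (-0.9154)·1.181 = 1.030.
E[T] = exp(μ + σ²/2) = exp(1.030 + 0.6972) = 5.62 hours.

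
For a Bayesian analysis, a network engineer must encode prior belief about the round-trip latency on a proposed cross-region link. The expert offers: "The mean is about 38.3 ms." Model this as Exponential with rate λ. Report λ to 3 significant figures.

Exponential mean = 1/λ, so λ = 1/38.3 = 0.0261.

λ ≈ 0.0261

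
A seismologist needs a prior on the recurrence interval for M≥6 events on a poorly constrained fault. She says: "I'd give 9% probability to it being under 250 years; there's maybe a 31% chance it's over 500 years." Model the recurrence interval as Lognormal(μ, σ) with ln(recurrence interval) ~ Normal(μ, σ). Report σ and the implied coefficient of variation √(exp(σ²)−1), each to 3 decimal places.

σ ≈ 0.377, CV ≈ 0.391

If T ~ Lognormal(μ,σ) then ln T ~ Normal(μ,σ), so the p-quantile of ln T is μ + z_p·σ.
ln(250) = 5.521 and ln(500) = 6.215; z_{0.09} = -1.341, z_{0.69} = 0.4959.
σ = (6.215 − 5.521)/(0.4959 − (-1.341)) = 0.377.
μ = 5.521 − (-1.341)·0.377 = 6.027.
CV = √(exp(σ²)−1) = √(exp(0.1424)−1) = 0.391.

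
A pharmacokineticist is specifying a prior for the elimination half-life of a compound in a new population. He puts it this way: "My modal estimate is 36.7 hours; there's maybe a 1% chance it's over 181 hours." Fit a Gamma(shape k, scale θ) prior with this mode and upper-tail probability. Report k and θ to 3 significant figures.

Gamma(k,θ) with k>1 has mode (k−1)θ, so θ = 36.7/(k−1).
Need P(X < 181) = 0.99 with θ tied to k this way. Start at k = 2, θ = 36.7: P(X<181) ≈ 0.957.
Too low — raise k to concentrate. Iterating converges to k ≈ 2.55.
Then θ = 36.7/(2.55−1) ≈ 23.7.

k ≈ 2.55, θ ≈ 23.7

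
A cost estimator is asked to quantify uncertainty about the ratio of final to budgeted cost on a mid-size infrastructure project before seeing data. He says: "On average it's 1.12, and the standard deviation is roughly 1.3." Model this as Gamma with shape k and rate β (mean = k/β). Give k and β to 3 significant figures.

k ≈ 0.742, β ≈ 0.663

For Gamma(k, rate β): mean = k/β, variance = k/β², so CV = 1/√k.
CV = SD/mean = 1.3/1.12 = 1.161, hence k = 1/CV² = 0.742.
Then β = k/mean = 0.742/1.12 = 0.663.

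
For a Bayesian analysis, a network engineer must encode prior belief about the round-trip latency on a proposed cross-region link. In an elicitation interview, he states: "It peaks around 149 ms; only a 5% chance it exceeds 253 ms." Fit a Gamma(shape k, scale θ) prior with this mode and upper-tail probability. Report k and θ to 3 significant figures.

k ≈ 11, θ ≈ 15

Gamma(k,θ) with k>1 has mode (k−1)θ, so θ = 149/(k−1).
Need P(X < 253) = 0.95 with θ tied to k this way. Start at k = 2, θ = 149: P(X<253) ≈ 0.506.
Too low — raise k to concentrate. Iterating converges to k ≈ 11.
Then θ = 149/(11−1) ≈ 15.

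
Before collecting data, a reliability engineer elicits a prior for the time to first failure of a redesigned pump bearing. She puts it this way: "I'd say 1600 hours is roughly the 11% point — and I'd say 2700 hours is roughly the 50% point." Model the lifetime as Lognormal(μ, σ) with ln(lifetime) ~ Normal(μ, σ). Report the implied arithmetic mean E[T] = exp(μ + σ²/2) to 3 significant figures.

E[T] ≈ 2960 hours

If T ~ Lognormal(μ,σ) then ln T ~ Normal(μ,σ), so the p-quantile of ln T is μ + z_p·σ.
ln(1600) = 7.378 and ln(2700) = 7.901; z_{0.11} = -1.227, z_{0.5} = 0.
σ = (7.901 − 7.378)/(0 − (-1.227)) = 0.427.
μ = 7.378 − (-1.227)·0.427 = 7.901.
E[T] = exp(μ + σ²/2) = exp(7.901 + 0.0910) = 2960 hours.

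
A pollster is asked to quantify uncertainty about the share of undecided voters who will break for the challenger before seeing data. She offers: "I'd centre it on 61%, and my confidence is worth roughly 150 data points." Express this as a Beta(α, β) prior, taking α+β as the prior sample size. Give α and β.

α = 91.5, β = 58.5

Under the effective-sample-size interpretation, Beta(α, β) has prior mean α/(α+β) and prior sample size α+β.
So α+β = 150 and α/(α+β) = 0.61, giving α = 0.61·150 = 91.5 and β = 150 − 91.5 = 58.5.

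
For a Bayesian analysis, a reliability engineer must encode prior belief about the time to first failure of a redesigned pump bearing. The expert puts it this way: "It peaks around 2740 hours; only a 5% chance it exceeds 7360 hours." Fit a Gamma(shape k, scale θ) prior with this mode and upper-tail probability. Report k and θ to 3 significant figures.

k ≈ 3.76, θ ≈ 994

Gamma(k,θ) with k>1 has mode (k−1)θ, so θ = 2740/(k−1).
Need P(X < 7360) = 0.95 with θ tied to k this way. Start at k = 2, θ = 2740: P(X<7360) ≈ 0.749.
Too low — raise k to concentrate. Iterating converges to k ≈ 3.76.
Then θ = 2740/(3.76−1) ≈ 994.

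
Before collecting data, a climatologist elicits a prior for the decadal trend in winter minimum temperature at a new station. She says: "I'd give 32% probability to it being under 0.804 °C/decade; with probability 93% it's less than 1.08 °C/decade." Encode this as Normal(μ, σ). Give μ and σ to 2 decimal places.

The p-quantile of Normal(μ,σ) is μ + z_p·σ, with z_{0.32} = -0.4677 and z_{0.93} = 1.476.
Eliminate σ: μ = (z₂·x₁ − z₁·x₂)/(z₂ − z₁) = (1.476·0.804 − (-0.4677)·1.08)/1.943 = 0.87.
Then σ = (x₂ − x₁)/(z₂ − z₁) = (1.08 − 0.804)/1.943 = 0.14.

μ = 0.87, σ = 0.14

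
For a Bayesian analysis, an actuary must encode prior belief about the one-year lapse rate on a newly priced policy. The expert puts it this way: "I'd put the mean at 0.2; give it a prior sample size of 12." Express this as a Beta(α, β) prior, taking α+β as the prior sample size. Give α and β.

α = 2.4, β = 9.6

Under the effective-sample-size interpretation, Beta(α, β) has prior mean α/(α+β) and prior sample size α+β.
So α+β = 12 and α/(α+β) = 0.2, giving α = 0.2·12 = 2.4 and β = 12 − 2.4 = 9.6.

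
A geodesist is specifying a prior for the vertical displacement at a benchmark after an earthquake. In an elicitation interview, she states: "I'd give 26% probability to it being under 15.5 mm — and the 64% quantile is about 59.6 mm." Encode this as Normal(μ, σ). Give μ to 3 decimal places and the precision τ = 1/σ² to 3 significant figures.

μ = 43.820, τ = 0.000516

The p-quantile of Normal(μ,σ) is μ + z_p·σ, with z_{0.26} = -0.6433 and z_{0.64} = 0.3585.
Eliminate σ: μ = (z₂·x₁ − z₁·x₂)/(z₂ − z₁) = (0.3585·15.5 − (-0.6433)·59.6)/1.002 = 43.820.
Then σ = (x₂ − x₁)/(z₂ − z₁) = (59.6 − 15.5)/1.002 = 44.021.
Precision τ = 1/σ² = 1/44.02² = 0.000516.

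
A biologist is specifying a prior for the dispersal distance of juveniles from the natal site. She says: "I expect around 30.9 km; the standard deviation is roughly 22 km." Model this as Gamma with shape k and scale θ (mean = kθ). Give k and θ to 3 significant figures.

k ≈ 1.97, θ ≈ 15.7

For Gamma(k, scale θ): mean = kθ, variance = kθ², so CV = 1/√k.
CV = SD/mean = 22/30.9 = 0.712, hence k = 1/CV² = 1.97.
Then θ = mean/k = 30.9/1.97 = 15.7.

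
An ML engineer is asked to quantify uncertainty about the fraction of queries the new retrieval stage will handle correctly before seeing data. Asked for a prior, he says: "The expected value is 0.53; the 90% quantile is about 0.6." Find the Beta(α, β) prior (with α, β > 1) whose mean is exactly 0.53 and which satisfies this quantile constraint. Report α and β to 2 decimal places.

α ≈ 43.88, β ≈ 38.91

With mean 0.53 fixed, write α = 0.53s, β = 0.47s where s = α+β.
Need P(θ < 0.6) = 0.9 under Beta(0.53s, 0.47s). Normal approximation: (q−m)/√(m(1−m)/s) ≈ z_{0.9} = 1.28, so s ≈ 0.53·0.47·(1.28)²/(0.6−0.53)² = 83.5.
At s = 83.5: P(θ<0.6) ≈ 0.901. Adjusting to match 0.9 gives s ≈ 82.79.
So α = 0.53·82.79 ≈ 43.88, β = 0.47·82.79 ≈ 38.91.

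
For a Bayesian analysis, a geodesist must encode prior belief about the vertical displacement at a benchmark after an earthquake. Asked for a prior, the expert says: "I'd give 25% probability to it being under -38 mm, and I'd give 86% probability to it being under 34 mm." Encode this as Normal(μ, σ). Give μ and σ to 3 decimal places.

μ = -10.326, σ = 41.030

The p-quantile of Normal(μ,σ) is μ + z_p·σ, with z_{0.25} = -0.6745 and z_{0.86} = 1.08.
Eliminate σ: μ = (z₂·x₁ − z₁·x₂)/(z₂ − z₁) = (1.08·-38 − (-0.6745)·34)/1.755 = -10.326.
Then σ = (x₂ − x₁)/(z₂ − z₁) = (34 − -38)/1.755 = 41.030.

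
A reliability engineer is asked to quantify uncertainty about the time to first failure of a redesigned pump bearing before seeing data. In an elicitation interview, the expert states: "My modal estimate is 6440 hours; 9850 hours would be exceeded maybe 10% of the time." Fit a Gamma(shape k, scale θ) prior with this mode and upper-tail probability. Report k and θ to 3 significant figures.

k ≈ 11.3, θ ≈ 623

Gamma(k,θ) with k>1 has mode (k−1)θ, so θ = 6440/(k−1).
Need P(X < 9850) = 0.9 with θ tied to k this way. Start at k = 2, θ = 6440: P(X<9850) ≈ 0.452.
Too low — raise k to concentrate. Iterating converges to k ≈ 11.3.
Then θ = 6440/(11.3−1) ≈ 623.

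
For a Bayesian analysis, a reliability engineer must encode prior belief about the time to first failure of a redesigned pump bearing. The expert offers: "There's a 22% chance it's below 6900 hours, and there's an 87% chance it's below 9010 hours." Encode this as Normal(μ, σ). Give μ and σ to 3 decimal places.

The p-quantile of Normal(μ,σ) is μ + z_p·σ, with z_{0.22} = -0.7722 and z_{0.87} = 1.126.
Eliminate σ: μ = (z₂·x₁ − z₁·x₂)/(z₂ − z₁) = (1.126·6900 − (-0.7722)·9010)/1.899 = 7758.180.
Then σ = (x₂ − x₁)/(z₂ − z₁) = (9010 − 6900)/1.899 = 1111.354.

μ = 7758.180, σ = 1111.354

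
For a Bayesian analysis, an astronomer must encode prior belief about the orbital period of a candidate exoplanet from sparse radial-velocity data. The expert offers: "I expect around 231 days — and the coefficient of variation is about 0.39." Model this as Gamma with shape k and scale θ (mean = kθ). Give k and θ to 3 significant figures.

For Gamma(k, scale θ): mean = kθ, variance = kθ², so CV = 1/√k.
CV = 0.39, hence k = 1/CV² = 6.57.
Then θ = mean/k = 231/6.57 = 35.1.

k ≈ 6.57, θ ≈ 35.1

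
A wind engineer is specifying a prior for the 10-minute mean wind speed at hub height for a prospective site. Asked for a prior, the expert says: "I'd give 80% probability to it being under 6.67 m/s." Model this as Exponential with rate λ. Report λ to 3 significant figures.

λ ≈ 0.241

P(T < 6.67) = 1 − e^(−λ·6.67) = 0.8, so λ = −ln(1−0.8)/6.67 = −ln(0.2)/6.67 = 0.241.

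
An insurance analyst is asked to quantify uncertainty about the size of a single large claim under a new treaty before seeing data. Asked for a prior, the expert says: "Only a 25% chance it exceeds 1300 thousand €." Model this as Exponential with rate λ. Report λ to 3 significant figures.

P(T > 1300.0) = e^(−λ·1300.0) = 0.25, so λ = −ln(0.25)/1300.0 = 0.00107.

λ ≈ 0.00107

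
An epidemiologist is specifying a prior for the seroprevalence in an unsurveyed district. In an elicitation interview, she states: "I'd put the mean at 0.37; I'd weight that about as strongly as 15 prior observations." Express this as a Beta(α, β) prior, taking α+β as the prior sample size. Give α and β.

α = 5.55, β = 9.45

Under the effective-sample-size interpretation, Beta(α, β) has prior mean α/(α+β) and prior sample size α+β.
So α+β = 15 and α/(α+β) = 0.37, giving α = 0.37·15 = 5.55 and β = 15 − 5.55 = 9.45.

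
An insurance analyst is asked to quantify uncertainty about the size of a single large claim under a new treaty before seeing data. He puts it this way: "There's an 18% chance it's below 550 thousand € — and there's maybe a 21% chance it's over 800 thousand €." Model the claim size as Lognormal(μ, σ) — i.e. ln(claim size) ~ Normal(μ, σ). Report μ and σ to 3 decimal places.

If T ~ Lognormal(μ,σ) then ln T ~ Normal(μ,σ), so the p-quantile of ln T is μ + z_p·σ.
ln(550) = 6.31 and ln(800) = 6.685; z_{0.18} = -0.9154, z_{0.79} = 0.8064.
σ = (6.685 − 6.31)/(0.8064 − (-0.9154)) = 0.218.
μ = 6.31 − (-0.9154)·0.218 = 6.509.

μ ≈ 6.509, σ ≈ 0.218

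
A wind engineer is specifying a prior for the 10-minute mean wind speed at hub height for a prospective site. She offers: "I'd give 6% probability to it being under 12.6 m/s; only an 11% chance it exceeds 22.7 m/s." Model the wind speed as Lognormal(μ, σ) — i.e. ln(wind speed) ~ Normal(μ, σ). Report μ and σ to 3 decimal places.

μ ≈ 2.863, σ ≈ 0.212

If T ~ Lognormal(μ,σ) then ln T ~ Normal(μ,σ), so the p-quantile of ln T is μ + z_p·σ.
ln(12.6) = 2.534 and ln(22.7) = 3.122; z_{0.06} = -1.555, z_{0.89} = 1.227.
σ = (3.122 − 2.534)/(1.227 − (-1.555)) = 0.212.
μ = 2.534 − (-1.555)·0.212 = 2.863.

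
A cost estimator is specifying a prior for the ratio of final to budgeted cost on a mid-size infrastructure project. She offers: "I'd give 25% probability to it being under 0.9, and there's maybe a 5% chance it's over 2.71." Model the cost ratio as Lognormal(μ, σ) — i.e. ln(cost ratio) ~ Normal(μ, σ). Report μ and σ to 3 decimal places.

μ ≈ 0.215, σ ≈ 0.475

If T ~ Lognormal(μ,σ) then ln T ~ Normal(μ,σ), so the p-quantile of ln T is μ + z_p·σ.
ln(0.9) = -0.1054 and ln(2.71) = 0.9969; z_{0.25} = -0.6745, z_{0.95} = 1.645.
σ = (0.9969 − -0.1054)/(1.645 − (-0.6745)) = 0.475.
μ = -0.1054 − (-0.6745)·0.475 = 0.215.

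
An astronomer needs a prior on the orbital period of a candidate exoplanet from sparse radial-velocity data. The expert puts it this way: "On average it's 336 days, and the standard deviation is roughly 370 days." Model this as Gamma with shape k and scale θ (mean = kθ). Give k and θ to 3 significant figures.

k ≈ 0.825, θ ≈ 407

For Gamma(k, scale θ): mean = kθ, variance = kθ², so CV = 1/√k.
CV = SD/mean = 370/336 = 1.101, hence k = 1/CV² = 0.825.
Then θ = mean/k = 336/0.825 = 407.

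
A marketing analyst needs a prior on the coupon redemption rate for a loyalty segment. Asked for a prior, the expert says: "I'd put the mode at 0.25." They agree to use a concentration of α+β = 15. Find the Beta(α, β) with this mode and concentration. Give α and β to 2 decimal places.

α = 4.25, β = 10.75

For α,β > 1 the Beta mode is (α−1)/(α+β−2). With α+β = 15, the mode is (α−1)/13.
Set (α−1)/13 = 0.25 → α = 1 + 0.25·13 = 4.25.
β = 15 − α = 10.75.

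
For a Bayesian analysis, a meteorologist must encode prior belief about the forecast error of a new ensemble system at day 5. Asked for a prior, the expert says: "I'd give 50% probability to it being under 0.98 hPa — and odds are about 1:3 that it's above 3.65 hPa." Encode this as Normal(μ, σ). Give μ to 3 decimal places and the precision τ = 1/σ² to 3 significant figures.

For Normal(μ,σ), the p-quantile is μ + z_p·σ. Here z_{0.5} = 0, z_{0.75} = 0.6745.
So 0.98 = μ + 0σ and 3.65 = μ + 0.6745σ.
Subtracting: σ = (3.65 − 0.98)/(0.6745 − (0)) = 3.959.
Then μ = 0.98 − (0)·3.959 = 0.980.
Precision τ = 1/σ² = 1/3.959² = 0.0638.

μ = 0.980, τ = 0.0638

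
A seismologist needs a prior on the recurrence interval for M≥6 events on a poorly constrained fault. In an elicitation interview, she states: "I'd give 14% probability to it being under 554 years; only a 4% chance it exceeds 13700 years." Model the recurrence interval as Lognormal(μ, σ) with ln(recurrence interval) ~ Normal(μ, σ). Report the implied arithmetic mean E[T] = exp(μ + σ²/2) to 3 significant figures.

E[T] ≈ 3580 years

If T ~ Lognormal(μ,σ) then ln T ~ Normal(μ,σ), so the p-quantile of ln T is μ + z_p·σ.
ln(554) = 6.317 and ln(13700) = 9.525; z_{0.14} = -1.08, z_{0.96} = 1.751.
σ = (9.525 − 6.317)/(1.751 − (-1.08)) = 1.133.
μ = 6.317 − (-1.08)·1.133 = 7.541.
E[T] = exp(μ + σ²/2) = exp(7.541 + 0.6420) = 3580 years.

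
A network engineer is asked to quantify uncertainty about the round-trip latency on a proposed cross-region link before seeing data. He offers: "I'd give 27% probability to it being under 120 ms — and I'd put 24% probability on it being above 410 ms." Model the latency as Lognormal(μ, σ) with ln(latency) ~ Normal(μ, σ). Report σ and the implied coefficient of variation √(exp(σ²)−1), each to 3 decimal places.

If T ~ Lognormal(μ,σ) then ln T ~ Normal(μ,σ), so the p-quantile of ln T is μ + z_p·σ.
ln(120) = 4.787 and ln(410) = 6.016; z_{0.27} = -0.6128, z_{0.76} = 0.7063.
σ = (6.016 − 4.787)/(0.7063 − (-0.6128)) = 0.931.
μ = 4.787 − (-0.6128)·0.931 = 5.358.
CV = √(exp(σ²)−1) = √(exp(0.8676)−1) = 1.175.

σ ≈ 0.931, CV ≈ 1.175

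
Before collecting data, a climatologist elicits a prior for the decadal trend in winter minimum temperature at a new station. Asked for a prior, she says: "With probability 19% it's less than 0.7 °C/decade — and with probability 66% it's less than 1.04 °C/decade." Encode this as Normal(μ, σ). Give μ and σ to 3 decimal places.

The p-quantile of Normal(μ,σ) is μ + z_p·σ, with z_{0.19} = -0.8779 and z_{0.66} = 0.4125.
Eliminate σ: μ = (z₂·x₁ − z₁·x₂)/(z₂ − z₁) = (0.4125·0.7 − (-0.8779)·1.04)/1.29 = 0.931.
Then σ = (x₂ − x₁)/(z₂ − z₁) = (1.04 − 0.7)/1.29 = 0.263.

μ = 0.931, σ = 0.263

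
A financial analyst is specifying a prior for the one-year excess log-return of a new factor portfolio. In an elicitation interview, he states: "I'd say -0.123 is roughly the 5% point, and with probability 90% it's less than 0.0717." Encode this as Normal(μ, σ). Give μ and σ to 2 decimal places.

The p-quantile of Normal(μ,σ) is μ + z_p·σ, with z_{0.05} = -1.645 and z_{0.9} = 1.282.
Eliminate σ: μ = (z₂·x₁ − z₁·x₂)/(z₂ − z₁) = (1.282·-0.123 − (-1.645)·0.0717)/2.926 = -0.01.
Then σ = (x₂ − x₁)/(z₂ − z₁) = (0.0717 − -0.123)/2.926 = 0.07.

μ = -0.01, σ = 0.07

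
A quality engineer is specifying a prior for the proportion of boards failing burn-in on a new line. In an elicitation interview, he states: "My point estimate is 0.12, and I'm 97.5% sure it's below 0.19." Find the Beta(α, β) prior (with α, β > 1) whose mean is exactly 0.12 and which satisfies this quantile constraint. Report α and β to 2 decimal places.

With mean 0.12 fixed, write α = 0.12s, β = 0.88s where s = α+β.
Need P(θ < 0.19) = 0.975 under Beta(0.12s, 0.88s). Normal approximation: (q−m)/√(m(1−m)/s) ≈ z_{0.975} = 1.96, so s ≈ 0.12·0.88·(1.96)²/(0.19−0.12)² = 82.8.
At s = 82.8: P(θ<0.19) ≈ 0.964. Adjusting to match 0.975 gives s ≈ 100.31.
So α = 0.12·100.31 ≈ 12.04, β = 0.88·100.31 ≈ 88.27.

α ≈ 12.04, β ≈ 88.27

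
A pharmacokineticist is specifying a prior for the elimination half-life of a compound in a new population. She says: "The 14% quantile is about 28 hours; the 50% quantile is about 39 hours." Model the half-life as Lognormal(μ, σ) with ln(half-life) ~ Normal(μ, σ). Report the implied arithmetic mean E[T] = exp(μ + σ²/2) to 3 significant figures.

E[T] ≈ 40.9 hours

If T ~ Lognormal(μ,σ) then ln T ~ Normal(μ,σ), so the p-quantile of ln T is μ + z_p·σ.
ln(28) = 3.332 and ln(39) = 3.664; z_{0.14} = -1.08, z_{0.5} = 0.
σ = (3.664 − 3.332)/(0 − (-1.08)) = 0.307.
μ = 3.332 − (-1.08)·0.307 = 3.664.
E[T] = exp(μ + σ²/2) = exp(3.664 + 0.0470) = 40.9 hours.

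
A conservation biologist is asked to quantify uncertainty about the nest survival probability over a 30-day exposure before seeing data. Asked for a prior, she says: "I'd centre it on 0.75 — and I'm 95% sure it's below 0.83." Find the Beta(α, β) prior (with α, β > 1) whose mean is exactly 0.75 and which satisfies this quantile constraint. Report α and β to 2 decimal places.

With mean 0.75 fixed, write α = 0.75s, β = 0.25s where s = α+β.
Need P(θ < 0.83) = 0.95 under Beta(0.75s, 0.25s). Normal approximation: (q−m)/√(m(1−m)/s) ≈ z_{0.95} = 1.64, so s ≈ 0.75·0.25·(1.64)²/(0.83−0.75)² = 79.3.
At s = 79.3: P(θ<0.83) ≈ 0.960. Adjusting to match 0.95 gives s ≈ 70.62.
So α = 0.75·70.62 ≈ 52.97, β = 0.25·70.62 ≈ 17.66.

α ≈ 52.97, β ≈ 17.66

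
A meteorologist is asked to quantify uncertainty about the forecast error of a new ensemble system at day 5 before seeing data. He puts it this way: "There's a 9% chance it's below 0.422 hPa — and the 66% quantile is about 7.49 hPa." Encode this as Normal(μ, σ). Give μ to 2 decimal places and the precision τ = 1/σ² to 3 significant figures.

For Normal(μ,σ), the p-quantile is μ + z_p·σ. Here z_{0.09} = -1.341, z_{0.66} = 0.4125.
So 0.422 = μ − 1.341σ and 7.49 = μ + 0.4125σ.
Subtracting: σ = (7.49 − 0.422)/(0.4125 − (-1.341)) = 4.03.
Then μ = 0.422 − (-1.341)·4.03 = 5.83.
Precision τ = 1/σ² = 1/4.031² = 0.0615.

μ = 5.83, τ = 0.0615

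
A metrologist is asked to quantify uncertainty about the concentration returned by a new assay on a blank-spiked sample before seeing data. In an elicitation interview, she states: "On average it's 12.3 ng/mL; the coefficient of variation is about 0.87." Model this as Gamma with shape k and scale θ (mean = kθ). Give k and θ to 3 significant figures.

For Gamma(k, scale θ): mean = kθ, variance = kθ², so CV = 1/√k.
CV = 0.87, hence k = 1/CV² = 1.32.
Then θ = mean/k = 12.3/1.32 = 9.31.

k ≈ 1.32, θ ≈ 9.31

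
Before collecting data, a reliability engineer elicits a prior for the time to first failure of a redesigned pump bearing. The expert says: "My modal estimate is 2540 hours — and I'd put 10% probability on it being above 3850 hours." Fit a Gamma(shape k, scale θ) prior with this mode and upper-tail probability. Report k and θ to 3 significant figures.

Gamma(k,θ) with k>1 has mode (k−1)θ, so θ = 2540/(k−1).
Need P(X < 3850) = 0.9 with θ tied to k this way. Start at k = 2, θ = 2540: P(X<3850) ≈ 0.447.
Too low — raise k to concentrate. Iterating converges to k ≈ 11.8.
Then θ = 2540/(11.8−1) ≈ 236.

k ≈ 11.8, θ ≈ 236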